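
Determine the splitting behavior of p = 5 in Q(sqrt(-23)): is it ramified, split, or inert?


K = Q(sqrt(-23)). Since d mod 4 = 1, disc(K) = -23.
Check p | disc: -23 mod 5 = 2.
p does not divide disc. Compute Legendre symbol (d/p):
2^((5-1)/2) mod 5 = -1
(d/p) = -1, so p is inert: (p) stays prime with e=1, f=2, g=1.
Therefore p is inert.

inert


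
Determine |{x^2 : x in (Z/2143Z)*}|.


For prime p, the number of non-zero quadratic residues is (p-1)/2.
= (2143-1)/2
= 1071

1071


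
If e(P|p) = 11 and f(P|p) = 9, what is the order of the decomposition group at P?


|D_P| = e * f
= 11 * 9
= 99

99


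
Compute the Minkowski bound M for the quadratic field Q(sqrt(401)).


d = 401, d mod 4 = 1, so disc(K) = d = 401; |disc(K)| = 401
Real quadratic field, so n = 2, s = r2 = 0, r1 = 2
M = (n!/n^n) * (4/pi)^s * sqrt(|disc(K)|) = (2!/2^2) * (4/pi)^0 * sqrt(401)
= 0.5 * 1.000000 * 20.024984
= 10.0125

10.0125


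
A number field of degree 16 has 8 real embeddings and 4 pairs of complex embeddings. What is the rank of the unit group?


By Dirichlet's unit theorem:
rank = r1 + r2 - 1
= 8 + 4 - 1
= 11

11


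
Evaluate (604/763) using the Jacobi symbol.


Compute (604/763) via quadratic reciprocity:
  pull out 2: (2/763) = -1  (since 763 mod 8 = 3)
  pull out 2: (2/763) = -1  (since 763 mod 8 = 3)
  reciprocity: (151/763) -> -(763/151)
  reduce: (8/151)
  pull out 2: (2/151) = +1  (since 151 mod 8 = 7)
  pull out 2: (2/151) = +1  (since 151 mod 8 = 7)
  pull out 2: (2/151) = +1  (since 151 mod 8 = 7)
  (1/151) = 1
Product of signs = -1

-1


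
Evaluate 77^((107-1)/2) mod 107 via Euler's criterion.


p = 107 is prime and the exponent is (p-1)/2 = 53, so by Euler's criterion 77^53 = (77/107) = +1 or -1 mod 107.
Compute by square-and-multiply:
  53 = 32 + 16 + 4 + 1 (binary 110101)
  Repeated squaring mod 107: 77^1 = 77, 77^2 = 44, 77^4 = 10, 77^8 = 100, 77^16 = 49, 77^32 = 47
  77^53 = 77^32 * 77^16 * 77^4 * 77^1 = 47 * 49 * 10 * 77 mod 107
    47 * 49 = 2303 = 56 mod 107
    56 * 10 = 560 = 25 mod 107
    25 * 77 = 1925 = 106 mod 107
  77^53 = 106 mod 107
Result 106 = p - 1 = -1 mod 107: 77 is a quadratic non-residue mod 107. As a residue in [0, p-1] the value is 106.
77^53 mod 107 = 106

106


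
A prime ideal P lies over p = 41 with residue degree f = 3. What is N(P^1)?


N(P^a) = p^(a*f)
= 41^(1*3)
= 41^3
= 68921

68921


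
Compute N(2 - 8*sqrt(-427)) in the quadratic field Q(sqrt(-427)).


N(a + b*sqrt(d)) = a^2 - d*b^2
= (2)^2 - (-427)*(-8)^2
= 4 + 27328
= 27332

27332


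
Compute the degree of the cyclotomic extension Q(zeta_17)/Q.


The degree equals Euler's totient phi(17).
17 = 17
phi(17) = 16

16


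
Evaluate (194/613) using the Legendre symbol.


p = 613 is prime, so compute (194/613) with the reciprocity algorithm (Jacobi-symbol steps: pull out 2s via (2/n), flip via reciprocity, reduce):
  pull out 2: (2/613) = -1  (since 613 mod 8 = 5)
  reciprocity: (97/613) -> +(613/97)
  reduce: (31/97)
  reciprocity: (31/97) -> +(97/31)
  reduce: (4/31)
  pull out 2: (2/31) = +1  (since 31 mod 8 = 7)
  pull out 2: (2/31) = +1  (since 31 mod 8 = 7)
  (1/31) = 1
Product of signs = -1
(194/613) = -1

-1


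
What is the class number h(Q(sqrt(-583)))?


K = Q(sqrt(-583)). d mod 4 = 1, so D = disc(K) = d = -583
h(K) equals the number of primitive reduced positive-definite forms (a, b, c) = a*x^2 + b*x*y + c*y^2 with b^2 - 4ac = D,
where reduced means |b| <= a <= c, with b >= 0 whenever |b| = a or a = c, and primitive means gcd(a, b, c) = 1.
Reduced forces 3a^2 <= |D| = 583, so 1 <= a <= 13; b must have the parity of D, and c = (b^2 - D)/(4a) must be an integer >= a.
Enumerate a = 1..13, b in [-a, a]:
  a=1: (1, 1, 146)  [1]
  a=2: (2, -1, 73), (2, 1, 73)  [2]
  a=3: none
  a=4: (4, -3, 37), (4, 3, 37)  [2]
  a=5..7: none
  a=8: (8, -5, 19), (8, 5, 19)  [2]
  a=9..10: none
  a=11: (11, 11, 16)  [1]
  a=12..13: none
Total reduced forms: 1 + 2 + 2 + 2 + 1 = 8
h = 8

8


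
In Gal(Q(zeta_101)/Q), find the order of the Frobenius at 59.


The Frobenius at p in Gal(Q(zeta_n)/Q) = (Z/nZ)* is the class of p, so its order is ord_101(59), the smallest k >= 1 with 59^k = 1 mod 101.
n = 101 = 101, phi(101) = 100; the order divides phi(n).
Divisors of 100: 1, 2, 4, 5, 10, 20, 25, 50, 100
Repeated squaring mod 101: 59^1 = 59, 59^2 = 47, 59^4 = 88, 59^8 = 68, 59^16 = 79, 59^32 = 80, 59^64 = 37
Test divisors in increasing order:
  k=1: 59^1 = 59 mod 101
  k=2: 59^2 = 47 mod 101
  k=4: 59^4 = 88 mod 101
  k=5: 59^5 = 88 * 59 = 41 mod 101
  k=10: 59^10 = 68 * 47 = 65 mod 101
  k=20: 59^20 = 79 * 88 = 84 mod 101
  k=25: 59^25 = 79 * 68 * 59 = 10 mod 101
  k=50: 59^50 = 80 * 79 * 47 = 100 mod 101
  k=100: 59^100 = 37 * 80 * 88 = 1 mod 101  <- first divisor giving 1
Order = 100

100


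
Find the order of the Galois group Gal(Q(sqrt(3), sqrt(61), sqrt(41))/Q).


The 3 square roots of distinct primes are multiplicatively independent over Q,
so [K:Q] = 2^3 and Gal(K/Q) is isomorphic to (Z/2Z)^3.
|Gal| = 2^3 = 8

8


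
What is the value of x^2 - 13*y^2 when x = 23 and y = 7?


x^2 - d*y^2
= 23^2 - 13*7^2
= 529 - 637
= -108

-108


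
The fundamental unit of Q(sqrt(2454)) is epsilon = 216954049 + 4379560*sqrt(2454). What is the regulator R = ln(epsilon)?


epsilon = 216954049 + 4379560*sqrt(2454)
= 4.3391e+08
R = ln(4.3391e+08)
= 19.8883

19.8883


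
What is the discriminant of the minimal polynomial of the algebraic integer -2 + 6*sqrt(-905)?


The element -2 + 6*sqrt(-905) has minimal polynomial:
x^2 + 4*x + 32584
Discriminant = (4)^2 - 4*(32584)
= 16 - 130336
= -130320

-130320


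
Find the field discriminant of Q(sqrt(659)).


For K = Q(sqrt(d)) with d squarefree: disc(K) = d if d = 1 mod 4, and disc(K) = 4d if d = 2 or 3 mod 4.
Here d = 659, and d mod 4 = 3.
d = 3 mod 4, not 1 (O_K = Z[sqrt(d)]), so disc(K) = 4d = 4 * (659) = 2636

2636


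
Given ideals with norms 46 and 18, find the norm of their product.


N(IJ) = N(I) * N(J)
= 46 * 18
= 828

828


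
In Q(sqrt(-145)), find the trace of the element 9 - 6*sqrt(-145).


Tr(a + b*sqrt(d)) = (a + b*sqrt(d)) + (a - b*sqrt(d)) = 2a
= 2 * (9)
= 18

18


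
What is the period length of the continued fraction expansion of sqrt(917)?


Run the CF algorithm for sqrt(917).
a_0 = floor(sqrt(917)) = 30; set m_0=0, q_0=1.
Recurrence: m' = q*a - m,  q' = (d - m'^2)/q,  a' = floor((a_0 + m')/q').
  step 1: m=30, q=17, a=3
  step 2: m=21, q=28, a=1
  step 3: m=7, q=31, a=1
  step 4: m=24, q=11, a=4
  step 5: m=20, q=47, a=1
  step 6: m=27, q=4, a=14
  step 7: m=29, q=19, a=3
  step 8: m=28, q=7, a=8
  step 9: m=28, q=19, a=3
  step 10: m=29, q=4, a=14
  step 11: m=27, q=47, a=1
  step 12: m=20, q=11, a=4
  step 13: m=24, q=31, a=1
  step 14: m=7, q=28, a=1
  step 15: m=21, q=17, a=3
  step 16: m=30, q=1, a=60
a_16 = 2*a_0 = 60, so the period closes here.
sqrt(917) = [30; 3, 1, 1, 4, 1, 14, 3, 8, 3, 14, 1, 4, 1, 1, 3, 60]
Period length = 16

16


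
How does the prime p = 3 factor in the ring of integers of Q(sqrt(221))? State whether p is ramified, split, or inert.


K = Q(sqrt(221)). Since d mod 4 = 1, disc(K) = 221.
Check p | disc: 221 mod 3 = 2.
p does not divide disc. Compute Legendre symbol (d/p):
2^((3-1)/2) mod 3 = -1
(d/p) = -1, so p is inert: (p) stays prime with e=1, f=2, g=1.
Therefore p is inert.

inert


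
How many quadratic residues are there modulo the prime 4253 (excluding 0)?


For prime p, the number of non-zero quadratic residues is (p-1)/2.
= (4253-1)/2
= 2126

2126


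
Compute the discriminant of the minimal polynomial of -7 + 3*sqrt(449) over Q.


The element -7 + 3*sqrt(449) has minimal polynomial:
x^2 + 14*x - 3992
Discriminant = (14)^2 - 4*(-3992)
= 196 + 15968
= 16164

16164


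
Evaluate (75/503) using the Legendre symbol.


p = 503 is prime, so compute (75/503) with the reciprocity algorithm (Jacobi-symbol steps: pull out 2s via (2/n), flip via reciprocity, reduce):
  reciprocity: (75/503) -> -(503/75)
  reduce: (53/75)
  reciprocity: (53/75) -> +(75/53)
  reduce: (22/53)
  pull out 2: (2/53) = -1  (since 53 mod 8 = 5)
  reciprocity: (11/53) -> +(53/11)
  reduce: (9/11)
  reciprocity: (9/11) -> +(11/9)
  reduce: (2/9)
  pull out 2: (2/9) = +1  (since 9 mod 8 = 1)
  (1/9) = 1
Product of signs = 1
(75/503) = 1

1


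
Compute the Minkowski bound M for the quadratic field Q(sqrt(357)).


d = 357, d mod 4 = 1, so disc(K) = d = 357; |disc(K)| = 357
Real quadratic field, so n = 2, s = r2 = 0, r1 = 2
M = (n!/n^n) * (4/pi)^s * sqrt(|disc(K)|) = (2!/2^2) * (4/pi)^0 * sqrt(357)
= 0.5 * 1.000000 * 18.894444
= 9.4472

9.4472


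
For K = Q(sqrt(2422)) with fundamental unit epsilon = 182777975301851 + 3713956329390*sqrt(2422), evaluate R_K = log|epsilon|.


epsilon = 182777975301851 + 3713956329390*sqrt(2422)
= 3.6556e+14
R = ln(3.6556e+14)
= 33.5324

33.5324


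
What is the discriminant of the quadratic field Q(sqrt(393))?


For K = Q(sqrt(d)) with d squarefree: disc(K) = d if d = 1 mod 4, and disc(K) = 4d if d = 2 or 3 mod 4.
Here d = 393, and d mod 4 = 1.
d = 1 mod 4 (O_K = Z[(1+sqrt(d))/2]), so disc(K) = d = 393

393


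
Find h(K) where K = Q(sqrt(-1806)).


K = Q(sqrt(-1806)). d mod 4 = 2, so D = disc(K) = 4d = -7224
h(K) equals the number of primitive reduced positive-definite forms (a, b, c) = a*x^2 + b*x*y + c*y^2 with b^2 - 4ac = D,
where reduced means |b| <= a <= c, with b >= 0 whenever |b| = a or a = c, and primitive means gcd(a, b, c) = 1.
Reduced forces 3a^2 <= |D| = 7224, so 1 <= a <= 49; b must have the parity of D, and c = (b^2 - D)/(4a) must be an integer >= a.
Enumerate a = 1..49, b in [-a, a]:
  a=1: (1, 0, 1806)  [1]
  a=2: (2, 0, 903)  [1]
  a=3: (3, 0, 602)  [1]
  a=4: none
  a=5: (5, -4, 362), (5, 4, 362)  [2]
  a=6: (6, 0, 301)  [1]
  a=7: (7, 0, 258)  [1]
  a=8..9: none
  a=10: (10, -4, 181), (10, 4, 181)  [2]
  a=11: (11, -6, 165), (11, 6, 165)  [2]
  a=12: none
  a=13: (13, -2, 139), (13, 2, 139)  [2]
  a=14: (14, 0, 129)  [1]
  a=15: (15, -6, 121), (15, 6, 121)  [2]
  a=16: none
  a=17: (17, -16, 110), (17, 16, 110)  [2]
  a=18..20: none
  a=21: (21, 0, 86)  [1]
  a=22: (22, -16, 85), (22, 16, 85)  [2]
  a=23..24: none
  a=25: (25, -24, 78), (25, 24, 78)  [2]
  a=26: (26, -24, 75), (26, 24, 75)  [2]
  a=27..29: none
  a=30: (30, -24, 65), (30, 24, 65)  [2]
  a=31..32: none
  a=33: (33, -6, 55), (33, 6, 55)  [2]
  a=34: (34, -16, 55), (34, 16, 55)  [2]
  a=35: (35, -14, 53), (35, 14, 53)  [2]
  a=36: none
  a=37: (37, -18, 51), (37, 18, 51)  [2]
  a=38: none
  a=39: (39, -24, 50), (39, 24, 50)  [2]
  a=40: none
  a=41: (41, -22, 47), (41, 22, 47)  [2]
  a=42: (42, 0, 43)  [1]
  a=43..49: none
Total reduced forms: 1 + 1 + 1 + 2 + 1 + 1 + 2 + 2 + 2 + 1 + 2 + 2 + 1 + 2 + 2 + 2 + 2 + 2 + 2 + 2 + 2 + 2 + 2 + 1 = 40
h = 40

40


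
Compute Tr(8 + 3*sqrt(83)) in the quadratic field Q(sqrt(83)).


Tr(a + b*sqrt(d)) = (a + b*sqrt(d)) + (a - b*sqrt(d)) = 2a
= 2 * (8)
= 16

16


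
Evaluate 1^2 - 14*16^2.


x^2 - d*y^2
= 1^2 - 14*16^2
= 1 - 3584
= -3583

-3583


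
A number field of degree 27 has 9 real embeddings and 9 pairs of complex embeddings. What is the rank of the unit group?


By Dirichlet's unit theorem:
rank = r1 + r2 - 1
= 9 + 9 - 1
= 17

17


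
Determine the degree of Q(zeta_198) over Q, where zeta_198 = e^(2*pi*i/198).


The degree equals Euler's totient phi(198).
198 = 2 * 3^2 * 11
phi(198) = 60

60


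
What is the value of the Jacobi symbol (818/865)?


Compute (818/865) via quadratic reciprocity:
  pull out 2: (2/865) = +1  (since 865 mod 8 = 1)
  reciprocity: (409/865) -> +(865/409)
  reduce: (47/409)
  reciprocity: (47/409) -> +(409/47)
  reduce: (33/47)
  reciprocity: (33/47) -> +(47/33)
  reduce: (14/33)
  pull out 2: (2/33) = +1  (since 33 mod 8 = 1)
  reciprocity: (7/33) -> +(33/7)
  reduce: (5/7)
  reciprocity: (5/7) -> +(7/5)
  reduce: (2/5)
  pull out 2: (2/5) = -1  (since 5 mod 8 = 5)
  (1/5) = 1
Product of signs = -1

-1


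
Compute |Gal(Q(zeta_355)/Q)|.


|Gal(Q(zeta_355)/Q)| = phi(355)
= 280

280


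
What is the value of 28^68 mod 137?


p = 137 is prime and the exponent is (p-1)/2 = 68, so by Euler's criterion 28^68 = (28/137) = +1 or -1 mod 137.
Compute by square-and-multiply:
  68 = 64 + 4 (binary 1000100)
  Repeated squaring mod 137: 28^1 = 28, 28^2 = 99, 28^4 = 74, 28^8 = 133, 28^16 = 16, 28^32 = 119, 28^64 = 50
  28^68 = 28^64 * 28^4 = 50 * 74 mod 137
    50 * 74 = 3700 = 1 mod 137
  28^68 = 1 mod 137
Result 1: 28 is a quadratic residue mod 137.
28^68 mod 137 = 1

1


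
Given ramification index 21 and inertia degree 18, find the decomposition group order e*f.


|D_P| = e * f
= 21 * 18
= 378

378


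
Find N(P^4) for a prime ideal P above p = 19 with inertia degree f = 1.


N(P^a) = p^(a*f)
= 19^(4*1)
= 19^4
= 130321

130321


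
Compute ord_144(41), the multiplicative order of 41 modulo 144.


We want ord_144(41), the smallest k >= 1 with 41^k = 1 mod 144.
n = 144 = 2^4 * 3^2, phi(144) = 48; the order divides phi(n).
Divisors of 48: 1, 2, 3, 4, 6, 8, 12, 16, 24, 48
Repeated squaring mod 144: 41^1 = 41, 41^2 = 97, 41^4 = 49, 41^8 = 97, 41^16 = 49, 41^32 = 97
Test divisors in increasing order:
  k=1: 41^1 = 41 mod 144
  k=2: 41^2 = 97 mod 144
  k=3: 41^3 = 97 * 41 = 89 mod 144
  k=4: 41^4 = 49 mod 144
  k=6: 41^6 = 49 * 97 = 1 mod 144  <- first divisor giving 1
Order = 6

6


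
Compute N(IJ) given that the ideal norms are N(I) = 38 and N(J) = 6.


N(IJ) = N(I) * N(J)
= 38 * 6
= 228

228


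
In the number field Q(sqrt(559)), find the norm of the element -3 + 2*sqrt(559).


N(a + b*sqrt(d)) = a^2 - d*b^2
= (-3)^2 - (559)*(2)^2
= 9 - 2236
= -2227

-2227


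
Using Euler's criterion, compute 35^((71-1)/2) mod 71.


p = 71 is prime and the exponent is (p-1)/2 = 35, so by Euler's criterion 35^35 = (35/71) = +1 or -1 mod 71.
Compute by square-and-multiply:
  35 = 32 + 2 + 1 (binary 100011)
  Repeated squaring mod 71: 35^1 = 35, 35^2 = 18, 35^4 = 40, 35^8 = 38, 35^16 = 24, 35^32 = 8
  35^35 = 35^32 * 35^2 * 35^1 = 8 * 18 * 35 mod 71
    8 * 18 = 144 = 2 mod 71
    2 * 35 = 70 = 70 mod 71
  35^35 = 70 mod 71
Result 70 = p - 1 = -1 mod 71: 35 is a quadratic non-residue mod 71. As a residue in [0, p-1] the value is 70.
35^35 mod 71 = 70

70


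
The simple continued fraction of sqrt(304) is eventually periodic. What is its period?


Run the CF algorithm for sqrt(304).
a_0 = floor(sqrt(304)) = 17; set m_0=0, q_0=1.
Recurrence: m' = q*a - m,  q' = (d - m'^2)/q,  a' = floor((a_0 + m')/q').
  step 1: m=17, q=15, a=2
  step 2: m=13, q=9, a=3
  step 3: m=14, q=12, a=2
  step 4: m=10, q=17, a=1
  step 5: m=7, q=15, a=1
  step 6: m=8, q=16, a=1
  step 7: m=8, q=15, a=1
  step 8: m=7, q=17, a=1
  step 9: m=10, q=12, a=2
  step 10: m=14, q=9, a=3
  step 11: m=13, q=15, a=2
  step 12: m=17, q=1, a=34
a_12 = 2*a_0 = 34, so the period closes here.
sqrt(304) = [17; 2, 3, 2, 1, 1, 1, 1, 1, 2, 3, 2, 34]
Period length = 12

12


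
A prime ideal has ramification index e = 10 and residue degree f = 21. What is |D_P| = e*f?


|D_P| = e * f
= 10 * 21
= 210

210


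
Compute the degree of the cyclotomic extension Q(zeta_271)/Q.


The degree equals Euler's totient phi(271).
271 = 271
phi(271) = 270

270


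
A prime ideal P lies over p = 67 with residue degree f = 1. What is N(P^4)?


N(P^a) = p^(a*f)
= 67^(4*1)
= 67^4
= 20151121

20151121


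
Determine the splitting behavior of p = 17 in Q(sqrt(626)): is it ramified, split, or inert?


K = Q(sqrt(626)). Since d mod 4 = 2, disc(K) = 2504.
Check p | disc: 2504 mod 17 = 5.
p does not divide disc. Compute Legendre symbol (d/p):
14^((17-1)/2) mod 17 = -1
(d/p) = -1, so p is inert: (p) stays prime with e=1, f=2, g=1.
Therefore p is inert.

inert


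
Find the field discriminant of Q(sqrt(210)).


For K = Q(sqrt(d)) with d squarefree: disc(K) = d if d = 1 mod 4, and disc(K) = 4d if d = 2 or 3 mod 4.
Here d = 210, and d mod 4 = 2.
d = 2 mod 4, not 1 (O_K = Z[sqrt(d)]), so disc(K) = 4d = 4 * (210) = 840

840


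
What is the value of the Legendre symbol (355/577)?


p = 577 is prime, so compute (355/577) with the reciprocity algorithm (Jacobi-symbol steps: pull out 2s via (2/n), flip via reciprocity, reduce):
  reciprocity: (355/577) -> +(577/355)
  reduce: (222/355)
  pull out 2: (2/355) = -1  (since 355 mod 8 = 3)
  reciprocity: (111/355) -> -(355/111)
  reduce: (22/111)
  pull out 2: (2/111) = +1  (since 111 mod 8 = 7)
  reciprocity: (11/111) -> -(111/11)
  reduce: (1/11)
  (1/11) = 1
Product of signs = -1
(355/577) = -1

-1


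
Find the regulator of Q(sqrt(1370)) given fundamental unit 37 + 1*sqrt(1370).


epsilon = 37 + 1*sqrt(1370)
= 74.0135
R = ln(74.0135)
= 4.3042

4.3042


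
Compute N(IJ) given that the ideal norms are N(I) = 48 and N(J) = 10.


N(IJ) = N(I) * N(J)
= 48 * 10
= 480

480


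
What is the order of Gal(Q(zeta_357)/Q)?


|Gal(Q(zeta_357)/Q)| = phi(357)
= 192

192


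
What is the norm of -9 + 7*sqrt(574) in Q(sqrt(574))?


N(a + b*sqrt(d)) = a^2 - d*b^2
= (-9)^2 - (574)*(7)^2
= 81 - 28126
= -28045

-28045


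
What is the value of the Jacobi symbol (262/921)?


Compute (262/921) via quadratic reciprocity:
  pull out 2: (2/921) = +1  (since 921 mod 8 = 1)
  reciprocity: (131/921) -> +(921/131)
  reduce: (4/131)
  pull out 2: (2/131) = -1  (since 131 mod 8 = 3)
  pull out 2: (2/131) = -1  (since 131 mod 8 = 3)
  (1/131) = 1
Product of signs = 1

1


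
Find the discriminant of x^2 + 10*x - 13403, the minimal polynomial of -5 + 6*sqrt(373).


The element -5 + 6*sqrt(373) has minimal polynomial:
x^2 + 10*x - 13403
Discriminant = (10)^2 - 4*(-13403)
= 100 + 53612
= 53712

53712


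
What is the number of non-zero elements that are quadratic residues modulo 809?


For prime p, the number of non-zero quadratic residues is (p-1)/2.
= (809-1)/2
= 404

404


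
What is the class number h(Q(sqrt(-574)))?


K = Q(sqrt(-574)). d mod 4 = 2, so D = disc(K) = 4d = -2296
h(K) equals the number of primitive reduced positive-definite forms (a, b, c) = a*x^2 + b*x*y + c*y^2 with b^2 - 4ac = D,
where reduced means |b| <= a <= c, with b >= 0 whenever |b| = a or a = c, and primitive means gcd(a, b, c) = 1.
Reduced forces 3a^2 <= |D| = 2296, so 1 <= a <= 27; b must have the parity of D, and c = (b^2 - D)/(4a) must be an integer >= a.
Enumerate a = 1..27, b in [-a, a]:
  a=1: (1, 0, 574)  [1]
  a=2: (2, 0, 287)  [1]
  a=3..4: none
  a=5: (5, -2, 115), (5, 2, 115)  [2]
  a=6: none
  a=7: (7, 0, 82)  [1]
  a=8..9: none
  a=10: (10, -8, 59), (10, 8, 59)  [2]
  a=11: (11, -6, 53), (11, 6, 53)  [2]
  a=12..13: none
  a=14: (14, 0, 41)  [1]
  a=15..16: none
  a=17: (17, -4, 34), (17, 4, 34)  [2]
  a=18..21: none
  a=22: (22, -16, 29), (22, 16, 29)  [2]
  a=23: (23, -2, 25), (23, 2, 25)  [2]
  a=24..27: none
Total reduced forms: 1 + 1 + 2 + 1 + 2 + 2 + 1 + 2 + 2 + 2 = 16
h = 16

16


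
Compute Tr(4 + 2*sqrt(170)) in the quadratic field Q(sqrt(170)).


Tr(a + b*sqrt(d)) = (a + b*sqrt(d)) + (a - b*sqrt(d)) = 2a
= 2 * (4)
= 8

8


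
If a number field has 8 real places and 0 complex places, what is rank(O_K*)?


By Dirichlet's unit theorem:
rank = r1 + r2 - 1
= 8 + 0 - 1
= 7

7


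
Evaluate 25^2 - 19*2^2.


x^2 - d*y^2
= 25^2 - 19*2^2
= 625 - 76
= 549

549


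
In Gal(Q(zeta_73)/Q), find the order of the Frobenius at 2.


The Frobenius at p in Gal(Q(zeta_n)/Q) = (Z/nZ)* is the class of p, so its order is ord_73(2), the smallest k >= 1 with 2^k = 1 mod 73.
n = 73 = 73, phi(73) = 72; the order divides phi(n).
Divisors of 72: 1, 2, 3, 4, 6, 8, 9, 12, 18, 24, 36, 72
Repeated squaring mod 73: 2^1 = 2, 2^2 = 4, 2^4 = 16, 2^8 = 37, 2^16 = 55, 2^32 = 32, 2^64 = 2
Test divisors in increasing order:
  k=1: 2^1 = 2 mod 73
  k=2: 2^2 = 4 mod 73
  k=3: 2^3 = 4 * 2 = 8 mod 73
  k=4: 2^4 = 16 mod 73
  k=6: 2^6 = 16 * 4 = 64 mod 73
  k=8: 2^8 = 37 mod 73
  k=9: 2^9 = 37 * 2 = 1 mod 73  <- first divisor giving 1
Order = 9

9


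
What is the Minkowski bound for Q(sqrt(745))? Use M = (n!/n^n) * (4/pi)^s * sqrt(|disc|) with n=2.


d = 745, d mod 4 = 1, so disc(K) = d = 745; |disc(K)| = 745
Real quadratic field, so n = 2, s = r2 = 0, r1 = 2
M = (n!/n^n) * (4/pi)^s * sqrt(|disc(K)|) = (2!/2^2) * (4/pi)^0 * sqrt(745)
= 0.5 * 1.000000 * 27.294688
= 13.6473

13.6473


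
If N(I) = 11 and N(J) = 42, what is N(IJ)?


N(IJ) = N(I) * N(J)
= 11 * 42
= 462

462


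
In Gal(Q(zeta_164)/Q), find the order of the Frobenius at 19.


The Frobenius at p in Gal(Q(zeta_n)/Q) = (Z/nZ)* is the class of p, so its order is ord_164(19), the smallest k >= 1 with 19^k = 1 mod 164.
n = 164 = 2^2 * 41, phi(164) = 80; the order divides phi(n).
Divisors of 80: 1, 2, 4, 5, 8, 10, 16, 20, 40, 80
Repeated squaring mod 164: 19^1 = 19, 19^2 = 33, 19^4 = 105, 19^8 = 37, 19^16 = 57, 19^32 = 133, 19^64 = 141
Test divisors in increasing order:
  k=1: 19^1 = 19 mod 164
  k=2: 19^2 = 33 mod 164
  k=4: 19^4 = 105 mod 164
  k=5: 19^5 = 105 * 19 = 27 mod 164
  k=8: 19^8 = 37 mod 164
  k=10: 19^10 = 37 * 33 = 73 mod 164
  k=16: 19^16 = 57 mod 164
  k=20: 19^20 = 57 * 105 = 81 mod 164
  k=40: 19^40 = 133 * 37 = 1 mod 164  <- first divisor giving 1
Order = 40

40


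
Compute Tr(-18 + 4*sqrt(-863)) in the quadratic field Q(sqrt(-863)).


Tr(a + b*sqrt(d)) = (a + b*sqrt(d)) + (a - b*sqrt(d)) = 2a
= 2 * (-18)
= -36

-36


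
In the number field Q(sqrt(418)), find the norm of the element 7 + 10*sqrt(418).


N(a + b*sqrt(d)) = a^2 - d*b^2
= (7)^2 - (418)*(10)^2
= 49 - 41800
= -41751

-41751


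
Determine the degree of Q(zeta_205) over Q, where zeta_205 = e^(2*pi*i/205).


The degree equals Euler's totient phi(205).
205 = 5 * 41
phi(205) = 160

160


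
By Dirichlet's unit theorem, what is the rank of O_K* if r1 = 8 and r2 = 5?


By Dirichlet's unit theorem:
rank = r1 + r2 - 1
= 8 + 5 - 1
= 12

12


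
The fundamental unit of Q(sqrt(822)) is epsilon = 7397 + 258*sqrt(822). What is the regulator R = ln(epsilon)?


epsilon = 7397 + 258*sqrt(822)
= 14793.9999
R = ln(14793.9999)
= 9.6020

9.6020


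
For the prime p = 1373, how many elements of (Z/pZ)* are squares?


For prime p, the number of non-zero quadratic residues is (p-1)/2.
= (1373-1)/2
= 686

686


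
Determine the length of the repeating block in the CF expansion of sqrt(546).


Run the CF algorithm for sqrt(546).
a_0 = floor(sqrt(546)) = 23; set m_0=0, q_0=1.
Recurrence: m' = q*a - m,  q' = (d - m'^2)/q,  a' = floor((a_0 + m')/q').
  step 1: m=23, q=17, a=2
  step 2: m=11, q=25, a=1
  step 3: m=14, q=14, a=2
  step 4: m=14, q=25, a=1
  step 5: m=11, q=17, a=2
  step 6: m=23, q=1, a=46
a_6 = 2*a_0 = 46, so the period closes here.
sqrt(546) = [23; 2, 1, 2, 1, 2, 46]
Period length = 6

6


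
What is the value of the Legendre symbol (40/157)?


p = 157 is prime, so compute (40/157) with the reciprocity algorithm (Jacobi-symbol steps: pull out 2s via (2/n), flip via reciprocity, reduce):
  pull out 2: (2/157) = -1  (since 157 mod 8 = 5)
  pull out 2: (2/157) = -1  (since 157 mod 8 = 5)
  pull out 2: (2/157) = -1  (since 157 mod 8 = 5)
  reciprocity: (5/157) -> +(157/5)
  reduce: (2/5)
  pull out 2: (2/5) = -1  (since 5 mod 8 = 5)
  (1/5) = 1
Product of signs = 1
(40/157) = 1

1


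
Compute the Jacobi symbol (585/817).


Compute (585/817) via quadratic reciprocity:
  reciprocity: (585/817) -> +(817/585)
  reduce: (232/585)
  pull out 2: (2/585) = +1  (since 585 mod 8 = 1)
  pull out 2: (2/585) = +1  (since 585 mod 8 = 1)
  pull out 2: (2/585) = +1  (since 585 mod 8 = 1)
  reciprocity: (29/585) -> +(585/29)
  reduce: (5/29)
  reciprocity: (5/29) -> +(29/5)
  reduce: (4/5)
  pull out 2: (2/5) = -1  (since 5 mod 8 = 5)
  pull out 2: (2/5) = -1  (since 5 mod 8 = 5)
  (1/5) = 1
Product of signs = 1

1


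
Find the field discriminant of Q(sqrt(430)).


For K = Q(sqrt(d)) with d squarefree: disc(K) = d if d = 1 mod 4, and disc(K) = 4d if d = 2 or 3 mod 4.
Here d = 430, and d mod 4 = 2.
d = 2 mod 4, not 1 (O_K = Z[sqrt(d)]), so disc(K) = 4d = 4 * (430) = 1720

1720


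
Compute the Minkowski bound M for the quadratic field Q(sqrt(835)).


d = 835, d mod 4 = 3, so disc(K) = 4d = 3340; |disc(K)| = 3340
Real quadratic field, so n = 2, s = r2 = 0, r1 = 2
M = (n!/n^n) * (4/pi)^s * sqrt(|disc(K)|) = (2!/2^2) * (4/pi)^0 * sqrt(3340)
= 0.5 * 1.000000 * 57.792733
= 28.8964

28.8964


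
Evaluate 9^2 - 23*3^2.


x^2 - d*y^2
= 9^2 - 23*3^2
= 81 - 207
= -126

-126


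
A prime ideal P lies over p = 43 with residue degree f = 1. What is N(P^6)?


N(P^a) = p^(a*f)
= 43^(6*1)
= 43^6
= 6321363049

6321363049


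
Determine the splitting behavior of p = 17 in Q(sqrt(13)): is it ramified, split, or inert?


K = Q(sqrt(13)). Since d mod 4 = 1, disc(K) = 13.
Check p | disc: 13 mod 17 = 13.
p does not divide disc. Compute Legendre symbol (d/p):
13^((17-1)/2) mod 17 = 1
(d/p) = 1, so p splits: (p) = P*P' with e=1, f=1, g=2.
Therefore p is split.

split


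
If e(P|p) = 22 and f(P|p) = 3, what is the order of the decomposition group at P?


|D_P| = e * f
= 22 * 3
= 66

66


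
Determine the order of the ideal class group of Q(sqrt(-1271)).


K = Q(sqrt(-1271)). d mod 4 = 1, so D = disc(K) = d = -1271
h(K) equals the number of primitive reduced positive-definite forms (a, b, c) = a*x^2 + b*x*y + c*y^2 with b^2 - 4ac = D,
where reduced means |b| <= a <= c, with b >= 0 whenever |b| = a or a = c, and primitive means gcd(a, b, c) = 1.
Reduced forces 3a^2 <= |D| = 1271, so 1 <= a <= 20; b must have the parity of D, and c = (b^2 - D)/(4a) must be an integer >= a.
Enumerate a = 1..20, b in [-a, a]:
  a=1: (1, 1, 318)  [1]
  a=2: (2, -1, 159), (2, 1, 159)  [2]
  a=3: (3, -1, 106), (3, 1, 106)  [2]
  a=4: (4, -3, 80), (4, 3, 80)  [2]
  a=5: (5, -3, 64), (5, 3, 64)  [2]
  a=6: (6, -5, 54), (6, -1, 53), (6, 1, 53), (6, 5, 54)  [4]
  a=7: none
  a=8: (8, -3, 40), (8, 3, 40)  [2]
  a=9: (9, -5, 36), (9, 5, 36)  [2]
  a=10: (10, -7, 33), (10, -3, 32), (10, 3, 32), (10, 7, 33)  [4]
  a=11: (11, -7, 30), (11, 7, 30)  [2]
  a=12: (12, -11, 29), (12, -5, 27), (12, 5, 27), (12, 11, 29)  [4]
  a=13: (13, -9, 26), (13, 9, 26)  [2]
  a=14: none
  a=15: (15, -13, 24), (15, -7, 22), (15, 7, 22), (15, 13, 24)  [4]
  a=16: (16, -3, 20), (16, 3, 20)  [2]
  a=17: (17, -15, 22), (17, 15, 22)  [2]
  a=18: (18, -13, 20), (18, 5, 18), (18, 13, 20)  [3]
  a=19..20: none
Total reduced forms: 1 + 2 + 2 + 2 + 2 + 4 + 2 + 2 + 4 + 2 + 4 + 2 + 4 + 2 + 2 + 3 = 40
h = 40

40


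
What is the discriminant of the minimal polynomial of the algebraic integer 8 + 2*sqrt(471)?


The element 8 + 2*sqrt(471) has minimal polynomial:
x^2 - 16*x - 1820
Discriminant = (-16)^2 - 4*(-1820)
= 256 + 7280
= 7536

7536


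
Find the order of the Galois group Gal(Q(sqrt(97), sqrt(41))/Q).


The 2 square roots of distinct primes are multiplicatively independent over Q,
so [K:Q] = 2^2 and Gal(K/Q) is isomorphic to (Z/2Z)^2.
|Gal| = 2^2 = 4

4


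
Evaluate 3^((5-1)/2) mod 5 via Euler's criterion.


p = 5 is prime and the exponent is (p-1)/2 = 2, so by Euler's criterion 3^2 = (3/5) = +1 or -1 mod 5.
Compute by square-and-multiply:
  2 = 2 (binary 10)
  Repeated squaring mod 5: 3^1 = 3, 3^2 = 4
  3^2 = 4 mod 5
Result 4 = p - 1 = -1 mod 5: 3 is a quadratic non-residue mod 5. As a residue in [0, p-1] the value is 4.
3^2 mod 5 = 4

4


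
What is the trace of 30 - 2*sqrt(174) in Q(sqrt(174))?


Tr(a + b*sqrt(d)) = (a + b*sqrt(d)) + (a - b*sqrt(d)) = 2a
= 2 * (30)
= 60

60


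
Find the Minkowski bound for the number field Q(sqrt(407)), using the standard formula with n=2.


d = 407, d mod 4 = 3, so disc(K) = 4d = 1628; |disc(K)| = 1628
Real quadratic field, so n = 2, s = r2 = 0, r1 = 2
M = (n!/n^n) * (4/pi)^s * sqrt(|disc(K)|) = (2!/2^2) * (4/pi)^0 * sqrt(1628)
= 0.5 * 1.000000 * 40.348482
= 20.1742

20.1742


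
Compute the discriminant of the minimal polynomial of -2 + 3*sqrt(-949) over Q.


The element -2 + 3*sqrt(-949) has minimal polynomial:
x^2 + 4*x + 8545
Discriminant = (4)^2 - 4*(8545)
= 16 - 34180
= -34164

-34164


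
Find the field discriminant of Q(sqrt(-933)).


For K = Q(sqrt(d)) with d squarefree: disc(K) = d if d = 1 mod 4, and disc(K) = 4d if d = 2 or 3 mod 4.
Here d = -933, and d mod 4 = 3.
d = 3 mod 4, not 1 (O_K = Z[sqrt(d)]), so disc(K) = 4d = 4 * (-933) = -3732

-3732


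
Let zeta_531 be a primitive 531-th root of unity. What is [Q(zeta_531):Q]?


The degree equals Euler's totient phi(531).
531 = 3^2 * 59
phi(531) = 348

348


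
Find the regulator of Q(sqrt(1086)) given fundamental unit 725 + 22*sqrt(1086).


epsilon = 725 + 22*sqrt(1086)
= 1449.9993
R = ln(1449.9993)
= 7.2793

7.2793


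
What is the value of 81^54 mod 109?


p = 109 is prime and the exponent is (p-1)/2 = 54, so by Euler's criterion 81^54 = (81/109) = +1 or -1 mod 109.
Compute by square-and-multiply:
  54 = 32 + 16 + 4 + 2 (binary 110110)
  Repeated squaring mod 109: 81^1 = 81, 81^2 = 21, 81^4 = 5, 81^8 = 25, 81^16 = 80, 81^32 = 78
  81^54 = 81^32 * 81^16 * 81^4 * 81^2 = 78 * 80 * 5 * 21 mod 109
    78 * 80 = 6240 = 27 mod 109
    27 * 5 = 135 = 26 mod 109
    26 * 21 = 546 = 1 mod 109
  81^54 = 1 mod 109
Result 1: 81 is a quadratic residue mod 109.
81^54 mod 109 = 1

1


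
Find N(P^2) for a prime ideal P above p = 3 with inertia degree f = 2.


N(P^a) = p^(a*f)
= 3^(2*2)
= 3^4
= 81

81


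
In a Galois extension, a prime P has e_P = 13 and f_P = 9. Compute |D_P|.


|D_P| = e * f
= 13 * 9
= 117

117


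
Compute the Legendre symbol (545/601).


p = 601 is prime, so compute (545/601) with the reciprocity algorithm (Jacobi-symbol steps: pull out 2s via (2/n), flip via reciprocity, reduce):
  reciprocity: (545/601) -> +(601/545)
  reduce: (56/545)
  pull out 2: (2/545) = +1  (since 545 mod 8 = 1)
  pull out 2: (2/545) = +1  (since 545 mod 8 = 1)
  pull out 2: (2/545) = +1  (since 545 mod 8 = 1)
  reciprocity: (7/545) -> +(545/7)
  reduce: (6/7)
  pull out 2: (2/7) = +1  (since 7 mod 8 = 7)
  reciprocity: (3/7) -> -(7/3)
  reduce: (1/3)
  (1/3) = 1
Product of signs = -1
(545/601) = -1

-1


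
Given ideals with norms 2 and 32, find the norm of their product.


N(IJ) = N(I) * N(J)
= 2 * 32
= 64

64


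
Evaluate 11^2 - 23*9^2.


x^2 - d*y^2
= 11^2 - 23*9^2
= 121 - 1863
= -1742

-1742


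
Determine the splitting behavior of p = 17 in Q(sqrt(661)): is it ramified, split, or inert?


K = Q(sqrt(661)). Since d mod 4 = 1, disc(K) = 661.
Check p | disc: 661 mod 17 = 15.
p does not divide disc. Compute Legendre symbol (d/p):
15^((17-1)/2) mod 17 = 1
(d/p) = 1, so p splits: (p) = P*P' with e=1, f=1, g=2.
Therefore p is split.

split


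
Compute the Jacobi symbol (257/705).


Compute (257/705) via quadratic reciprocity:
  reciprocity: (257/705) -> +(705/257)
  reduce: (191/257)
  reciprocity: (191/257) -> +(257/191)
  reduce: (66/191)
  pull out 2: (2/191) = +1  (since 191 mod 8 = 7)
  reciprocity: (33/191) -> +(191/33)
  reduce: (26/33)
  pull out 2: (2/33) = +1  (since 33 mod 8 = 1)
  reciprocity: (13/33) -> +(33/13)
  reduce: (7/13)
  reciprocity: (7/13) -> +(13/7)
  reduce: (6/7)
  pull out 2: (2/7) = +1  (since 7 mod 8 = 7)
  reciprocity: (3/7) -> -(7/3)
  reduce: (1/3)
  (1/3) = 1
Product of signs = -1

-1


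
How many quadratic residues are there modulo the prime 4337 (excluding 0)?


For prime p, the number of non-zero quadratic residues is (p-1)/2.
= (4337-1)/2
= 2168

2168


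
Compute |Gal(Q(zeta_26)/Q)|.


|Gal(Q(zeta_26)/Q)| = phi(26)
= 12

12


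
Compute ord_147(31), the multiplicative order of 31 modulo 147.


We want ord_147(31), the smallest k >= 1 with 31^k = 1 mod 147.
n = 147 = 3 * 7^2, phi(147) = 84; the order divides phi(n).
Divisors of 84: 1, 2, 3, 4, 6, 7, 12, 14, 21, 28, 42, 84
Repeated squaring mod 147: 31^1 = 31, 31^2 = 79, 31^4 = 67, 31^8 = 79, 31^16 = 67, 31^32 = 79, 31^64 = 67
Test divisors in increasing order:
  k=1: 31^1 = 31 mod 147
  k=2: 31^2 = 79 mod 147
  k=3: 31^3 = 79 * 31 = 97 mod 147
  k=4: 31^4 = 67 mod 147
  k=6: 31^6 = 67 * 79 = 1 mod 147  <- first divisor giving 1
Order = 6

6


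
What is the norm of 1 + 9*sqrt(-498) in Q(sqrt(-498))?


N(a + b*sqrt(d)) = a^2 - d*b^2
= (1)^2 - (-498)*(9)^2
= 1 + 40338
= 40339

40339


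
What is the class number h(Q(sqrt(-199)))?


K = Q(sqrt(-199)). d mod 4 = 1, so D = disc(K) = d = -199
h(K) equals the number of primitive reduced positive-definite forms (a, b, c) = a*x^2 + b*x*y + c*y^2 with b^2 - 4ac = D,
where reduced means |b| <= a <= c, with b >= 0 whenever |b| = a or a = c, and primitive means gcd(a, b, c) = 1.
Reduced forces 3a^2 <= |D| = 199, so 1 <= a <= 8; b must have the parity of D, and c = (b^2 - D)/(4a) must be an integer >= a.
Enumerate a = 1..8, b in [-a, a]:
  a=1: (1, 1, 50)  [1]
  a=2: (2, -1, 25), (2, 1, 25)  [2]
  a=3: none
  a=4: (4, -3, 13), (4, 3, 13)  [2]
  a=5: (5, -1, 10), (5, 1, 10)  [2]
  a=6: none
  a=7: (7, -5, 8), (7, 5, 8)  [2]
  a=8: none
Total reduced forms: 1 + 2 + 2 + 2 + 2 = 9
h = 9

9


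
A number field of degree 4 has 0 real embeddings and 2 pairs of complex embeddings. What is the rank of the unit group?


By Dirichlet's unit theorem:
rank = r1 + r2 - 1
= 0 + 2 - 1
= 1

1


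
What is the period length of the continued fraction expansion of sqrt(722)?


Run the CF algorithm for sqrt(722).
a_0 = floor(sqrt(722)) = 26; set m_0=0, q_0=1.
Recurrence: m' = q*a - m,  q' = (d - m'^2)/q,  a' = floor((a_0 + m')/q').
  step 1: m=26, q=46, a=1
  step 2: m=20, q=7, a=6
  step 3: m=22, q=34, a=1
  step 4: m=12, q=17, a=2
  step 5: m=22, q=14, a=3
  step 6: m=20, q=23, a=2
  step 7: m=26, q=2, a=26
  step 8: m=26, q=23, a=2
  step 9: m=20, q=14, a=3
  step 10: m=22, q=17, a=2
  step 11: m=12, q=34, a=1
  step 12: m=22, q=7, a=6
  step 13: m=20, q=46, a=1
  step 14: m=26, q=1, a=52
a_14 = 2*a_0 = 52, so the period closes here.
sqrt(722) = [26; 1, 6, 1, 2, 3, 2, 26, 2, 3, 2, 1, 6, 1, 52]
Period length = 14

14


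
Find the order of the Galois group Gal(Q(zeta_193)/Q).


|Gal(Q(zeta_193)/Q)| = phi(193)
= 192

192


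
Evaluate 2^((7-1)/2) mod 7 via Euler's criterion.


p = 7 is prime and the exponent is (p-1)/2 = 3, so by Euler's criterion 2^3 = (2/7) = +1 or -1 mod 7.
Compute by square-and-multiply:
  3 = 2 + 1 (binary 11)
  Repeated squaring mod 7: 2^1 = 2, 2^2 = 4
  2^3 = 2^2 * 2^1 = 4 * 2 mod 7
    4 * 2 = 8 = 1 mod 7
  2^3 = 1 mod 7
Result 1: 2 is a quadratic residue mod 7.
2^3 mod 7 = 1

1


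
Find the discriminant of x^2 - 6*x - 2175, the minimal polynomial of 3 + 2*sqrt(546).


The element 3 + 2*sqrt(546) has minimal polynomial:
x^2 - 6*x - 2175
Discriminant = (-6)^2 - 4*(-2175)
= 36 + 8700
= 8736

8736


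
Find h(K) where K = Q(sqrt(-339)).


K = Q(sqrt(-339)). d mod 4 = 1, so D = disc(K) = d = -339
h(K) equals the number of primitive reduced positive-definite forms (a, b, c) = a*x^2 + b*x*y + c*y^2 with b^2 - 4ac = D,
where reduced means |b| <= a <= c, with b >= 0 whenever |b| = a or a = c, and primitive means gcd(a, b, c) = 1.
Reduced forces 3a^2 <= |D| = 339, so 1 <= a <= 10; b must have the parity of D, and c = (b^2 - D)/(4a) must be an integer >= a.
Enumerate a = 1..10, b in [-a, a]:
  a=1: (1, 1, 85)  [1]
  a=2: none
  a=3: (3, 3, 29)  [1]
  a=4: none
  a=5: (5, -1, 17), (5, 1, 17)  [2]
  a=6: none
  a=7: (7, -5, 13), (7, 5, 13)  [2]
  a=8..10: none
Total reduced forms: 1 + 1 + 2 + 2 = 6
h = 6

6


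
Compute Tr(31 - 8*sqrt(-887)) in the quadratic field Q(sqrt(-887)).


Tr(a + b*sqrt(d)) = (a + b*sqrt(d)) + (a - b*sqrt(d)) = 2a
= 2 * (31)
= 62

62


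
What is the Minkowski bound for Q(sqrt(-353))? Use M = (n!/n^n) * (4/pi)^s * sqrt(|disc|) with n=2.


d = -353, d mod 4 = 3, so disc(K) = 4d = -1412; |disc(K)| = 1412
Imaginary quadratic field, so n = 2, s = r2 = 1, r1 = 0
M = (n!/n^n) * (4/pi)^s * sqrt(|disc(K)|) = (2!/2^2) * (4/pi)^1 * sqrt(1412)
= 0.5 * 1.273240 * 37.576588
= 23.9220

23.9220


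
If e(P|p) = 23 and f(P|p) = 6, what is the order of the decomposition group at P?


|D_P| = e * f
= 23 * 6
= 138

138


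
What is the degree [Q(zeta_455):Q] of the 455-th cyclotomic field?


The degree equals Euler's totient phi(455).
455 = 5 * 7 * 13
phi(455) = 288

288


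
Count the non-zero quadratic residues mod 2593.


For prime p, the number of non-zero quadratic residues is (p-1)/2.
= (2593-1)/2
= 1296

1296


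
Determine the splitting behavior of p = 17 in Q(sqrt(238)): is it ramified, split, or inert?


K = Q(sqrt(238)). Since d mod 4 = 2, disc(K) = 952.
Check p | disc: 952 mod 17 = 0.
p divides disc, so p ramifies: (p) = P^2 with e=2, f=1, g=1.
Therefore p is ramified.

ramified


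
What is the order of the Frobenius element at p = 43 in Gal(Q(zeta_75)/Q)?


The Frobenius at p in Gal(Q(zeta_n)/Q) = (Z/nZ)* is the class of p, so its order is ord_75(43), the smallest k >= 1 with 43^k = 1 mod 75.
n = 75 = 3 * 5^2, phi(75) = 40; the order divides phi(n).
Divisors of 40: 1, 2, 4, 5, 8, 10, 20, 40
Repeated squaring mod 75: 43^1 = 43, 43^2 = 49, 43^4 = 1, 43^8 = 1, 43^16 = 1, 43^32 = 1
Test divisors in increasing order:
  k=1: 43^1 = 43 mod 75
  k=2: 43^2 = 49 mod 75
  k=4: 43^4 = 1 mod 75  <- first divisor giving 1
Order = 4

4


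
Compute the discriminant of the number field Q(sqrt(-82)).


For K = Q(sqrt(d)) with d squarefree: disc(K) = d if d = 1 mod 4, and disc(K) = 4d if d = 2 or 3 mod 4.
Here d = -82, and d mod 4 = 2.
d = 2 mod 4, not 1 (O_K = Z[sqrt(d)]), so disc(K) = 4d = 4 * (-82) = -328

-328


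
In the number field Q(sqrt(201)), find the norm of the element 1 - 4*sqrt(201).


N(a + b*sqrt(d)) = a^2 - d*b^2
= (1)^2 - (201)*(-4)^2
= 1 - 3216
= -3215

-3215


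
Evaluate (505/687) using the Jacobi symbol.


Compute (505/687) via quadratic reciprocity:
  reciprocity: (505/687) -> +(687/505)
  reduce: (182/505)
  pull out 2: (2/505) = +1  (since 505 mod 8 = 1)
  reciprocity: (91/505) -> +(505/91)
  reduce: (50/91)
  pull out 2: (2/91) = -1  (since 91 mod 8 = 3)
  reciprocity: (25/91) -> +(91/25)
  reduce: (16/25)
  pull out 2: (2/25) = +1  (since 25 mod 8 = 1)
  pull out 2: (2/25) = +1  (since 25 mod 8 = 1)
  pull out 2: (2/25) = +1  (since 25 mod 8 = 1)
  pull out 2: (2/25) = +1  (since 25 mod 8 = 1)
  (1/25) = 1
Product of signs = -1

-1


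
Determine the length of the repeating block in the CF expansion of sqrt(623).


Run the CF algorithm for sqrt(623).
a_0 = floor(sqrt(623)) = 24; set m_0=0, q_0=1.
Recurrence: m' = q*a - m,  q' = (d - m'^2)/q,  a' = floor((a_0 + m')/q').
  step 1: m=24, q=47, a=1
  step 2: m=23, q=2, a=23
  step 3: m=23, q=47, a=1
  step 4: m=24, q=1, a=48
a_4 = 2*a_0 = 48, so the period closes here.
sqrt(623) = [24; 1, 23, 1, 48]
Period length = 4

4


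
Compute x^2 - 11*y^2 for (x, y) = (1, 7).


x^2 - d*y^2
= 1^2 - 11*7^2
= 1 - 539
= -538

-538


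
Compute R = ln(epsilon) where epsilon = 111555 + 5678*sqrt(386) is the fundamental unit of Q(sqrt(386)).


epsilon = 111555 + 5678*sqrt(386)
= 223110.0000
R = ln(223110.0000)
= 12.3154

12.3154


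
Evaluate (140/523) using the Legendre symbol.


p = 523 is prime, so compute (140/523) with the reciprocity algorithm (Jacobi-symbol steps: pull out 2s via (2/n), flip via reciprocity, reduce):
  pull out 2: (2/523) = -1  (since 523 mod 8 = 3)
  pull out 2: (2/523) = -1  (since 523 mod 8 = 3)
  reciprocity: (35/523) -> -(523/35)
  reduce: (33/35)
  reciprocity: (33/35) -> +(35/33)
  reduce: (2/33)
  pull out 2: (2/33) = +1  (since 33 mod 8 = 1)
  (1/33) = 1
Product of signs = -1
(140/523) = -1

-1


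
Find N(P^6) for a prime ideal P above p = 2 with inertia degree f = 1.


N(P^a) = p^(a*f)
= 2^(6*1)
= 2^6
= 64

64


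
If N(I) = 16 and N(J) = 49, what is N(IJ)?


N(IJ) = N(I) * N(J)
= 16 * 49
= 784

784


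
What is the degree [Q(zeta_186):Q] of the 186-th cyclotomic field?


The degree equals Euler's totient phi(186).
186 = 2 * 3 * 31
phi(186) = 60

60


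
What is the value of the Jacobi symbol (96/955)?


Compute (96/955) via quadratic reciprocity:
  pull out 2: (2/955) = -1  (since 955 mod 8 = 3)
  pull out 2: (2/955) = -1  (since 955 mod 8 = 3)
  pull out 2: (2/955) = -1  (since 955 mod 8 = 3)
  pull out 2: (2/955) = -1  (since 955 mod 8 = 3)
  pull out 2: (2/955) = -1  (since 955 mod 8 = 3)
  reciprocity: (3/955) -> -(955/3)
  reduce: (1/3)
  (1/3) = 1
Product of signs = 1

1
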